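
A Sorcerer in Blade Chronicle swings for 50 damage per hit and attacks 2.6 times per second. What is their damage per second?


DPS = damage * attack_speed
= 50 * 2.6
= 130.0

130.0 DPS


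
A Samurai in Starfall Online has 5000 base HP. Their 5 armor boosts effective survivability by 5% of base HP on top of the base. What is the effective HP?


EHP = 5000 * (1 + 5/100)
= 5000 * (1 + 0.05)
= 5000 * 1.05
= 5250.0

5250.0 EHP


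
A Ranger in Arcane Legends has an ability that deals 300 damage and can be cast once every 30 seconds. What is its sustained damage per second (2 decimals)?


DPS = damage / cooldown
= 300 / 30
= 10.00

10.00 DPS


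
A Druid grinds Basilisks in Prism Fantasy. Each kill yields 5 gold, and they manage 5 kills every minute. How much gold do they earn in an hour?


Gold per minute = 5 * 5 = 25
Gold per hour = 25 * 60 = 1500

1500 gold/hour


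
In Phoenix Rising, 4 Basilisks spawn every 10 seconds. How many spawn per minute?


Spawns per minute = count * (60 / interval)
= 4 * (60 / 10)
= 4 * 6.0
= 24.0

24.0 per minute


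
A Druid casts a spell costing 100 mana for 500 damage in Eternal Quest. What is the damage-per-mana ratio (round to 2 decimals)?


Efficiency = damage / mana
= 500 / 100
= 5.00

5.00 dmg/mana


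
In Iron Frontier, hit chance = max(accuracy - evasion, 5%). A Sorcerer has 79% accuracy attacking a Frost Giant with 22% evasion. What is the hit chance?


accuracy - evasion = 79 - 22 = 57
Apply floor: max(57, 5) = 57
Hit chance = 57%

57%


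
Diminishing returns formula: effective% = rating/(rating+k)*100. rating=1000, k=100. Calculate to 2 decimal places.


effective% = rating / (rating + k) * 100
= 1000 / (1000 + 100) * 100
= 1000 / 1100 * 100
= 0.909091 * 100
= 90.91%

90.91%


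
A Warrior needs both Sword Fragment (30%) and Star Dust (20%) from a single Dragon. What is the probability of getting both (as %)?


For independent events, P(both) = P(A) * P(B)
= 30% * 20%
= 600 / 100 %
= 6.0%

6.0%


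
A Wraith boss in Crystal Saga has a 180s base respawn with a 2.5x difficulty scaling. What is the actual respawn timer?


Respawn time = base * multiplier
= 180 * 2.5
= 450.0 seconds

450.0 seconds


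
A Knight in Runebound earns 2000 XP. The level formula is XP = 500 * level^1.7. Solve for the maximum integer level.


XP = 500 * level^1.7, so level = (XP / 500)^(1/1.7)
= (2000 / 500)^(1/1.7)
= 4.0^0.5882
= 2.2602
Floor: level = 2

level 2


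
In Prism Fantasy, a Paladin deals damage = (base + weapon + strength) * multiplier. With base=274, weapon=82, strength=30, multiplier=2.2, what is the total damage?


Sum base + weapon + str = 274 + 82 + 30 = 386
Multiply by 2.2:
386 * 2.2 = 849.2

849.2 damage


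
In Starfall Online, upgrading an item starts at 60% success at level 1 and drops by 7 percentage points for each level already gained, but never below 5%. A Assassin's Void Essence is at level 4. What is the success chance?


raw_rate = 60 - 7 * (4 - 1)
= 60 - 7 * 3
= 60 - 21
= 39
Apply floor: max(39, 5) = 39%

39%


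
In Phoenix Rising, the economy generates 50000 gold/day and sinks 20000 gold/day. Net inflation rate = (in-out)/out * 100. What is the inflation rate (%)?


Net gold = 50000 - 20000 = 30000
Inflation rate = net / sunk * 100 = 30000 / 20000 * 100
= 1.5 * 100
= 150.00%

150.00%


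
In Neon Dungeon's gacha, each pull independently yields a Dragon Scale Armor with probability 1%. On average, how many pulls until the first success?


Expected pulls for a geometric distribution = 1/p = 100 / rate%
= 100 / 1
= 100.0

100.0 pulls


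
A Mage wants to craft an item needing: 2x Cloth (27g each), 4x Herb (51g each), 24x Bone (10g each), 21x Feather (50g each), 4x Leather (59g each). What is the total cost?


Cost breakdown:
  Cloth: 2 * 27 = 54
  Herb: 4 * 51 = 204
  Bone: 24 * 10 = 240
  Feather: 21 * 50 = 1050
  Leather: 4 * 59 = 236
Total = 54 + 204 + 240 + 1050 + 236 = 1784

1784 gold


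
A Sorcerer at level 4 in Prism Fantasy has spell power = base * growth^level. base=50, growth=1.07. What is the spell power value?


value = base * growth^level
= 50 * 1.07^4
= 50 * 1.310796
= 65.54

65.54 spell power


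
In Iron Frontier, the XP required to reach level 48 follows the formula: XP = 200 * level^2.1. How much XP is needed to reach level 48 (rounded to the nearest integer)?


XP = 200 * level^2.1
Substitute level = 48:
XP = 200 * 48^2.1
= 200 * 3393.1777
= 678636

678636 XP


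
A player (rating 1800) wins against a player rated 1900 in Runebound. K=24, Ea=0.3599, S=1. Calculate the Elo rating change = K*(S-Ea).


Elo update: delta = K * (S - Ea), where S = 1 (wins)
S - Ea = 1 - 0.3599 = 0.6401
Rating change = 24 * 0.6401
= 15.36

15.36 rating points


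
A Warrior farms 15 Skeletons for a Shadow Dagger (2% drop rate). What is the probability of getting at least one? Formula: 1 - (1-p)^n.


P(at least one) = 1 - P(none) = 1 - (1-p)^n
p = 2/100 = 0.02
1 - p = 0.98
(1 - p)^15 = 0.98^15 = 0.738569
P(at least one) = 1 - 0.738569 = 0.2614

0.2614


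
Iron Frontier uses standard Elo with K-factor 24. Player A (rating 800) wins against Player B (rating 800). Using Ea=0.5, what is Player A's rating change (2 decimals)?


Elo update: delta = K * (S - Ea), where S = 1 (wins)
S - Ea = 1 - 0.5 = 0.5
Rating change = 24 * 0.5
= 12.00

12.00 rating points


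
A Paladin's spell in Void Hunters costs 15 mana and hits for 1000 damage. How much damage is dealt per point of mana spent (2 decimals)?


Efficiency = damage / mana
= 1000 / 15
= 66.67

66.67 dmg/mana


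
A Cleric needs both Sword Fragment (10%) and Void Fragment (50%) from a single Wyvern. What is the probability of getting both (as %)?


For independent events, P(both) = P(A) * P(B)
= 10% * 50%
= 500 / 100 %
= 5.0%

5.0%


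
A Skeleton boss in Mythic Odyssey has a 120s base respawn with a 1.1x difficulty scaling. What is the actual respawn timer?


Respawn time = base * multiplier
= 120 * 1.1
= 132.0 seconds

132.0 seconds


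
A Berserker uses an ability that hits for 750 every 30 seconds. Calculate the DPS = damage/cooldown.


DPS = damage / cooldown
= 750 / 30
= 25.00

25.00 DPS


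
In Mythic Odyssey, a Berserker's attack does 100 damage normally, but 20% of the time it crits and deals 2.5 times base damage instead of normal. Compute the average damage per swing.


E[dmg] = base * (1 + crit_chance * (crit_mult - 1))
cc as decimal = 20/100 = 0.2
cm - 1 = 2.5 - 1 = 1.5
Bonus factor = 0.2 * 1.5 = 0.3
Total multiplier = 1 + 0.3 = 1.3
Expected damage = 100 * 1.3 = 130.00

130.00 damage


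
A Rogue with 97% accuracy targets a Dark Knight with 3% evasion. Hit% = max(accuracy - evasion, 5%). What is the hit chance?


accuracy - evasion = 97 - 3 = 94
Apply floor: max(94, 5) = 94
Hit chance = 94%

94%


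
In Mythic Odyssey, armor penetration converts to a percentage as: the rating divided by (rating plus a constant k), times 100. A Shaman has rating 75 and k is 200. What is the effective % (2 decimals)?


effective% = rating / (rating + k) * 100
= 75 / (75 + 200) * 100
= 75 / 275 * 100
= 0.272727 * 100
= 27.27%

27.27%


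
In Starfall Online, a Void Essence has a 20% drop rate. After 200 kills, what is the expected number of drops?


Expected drops = kills * (drop_rate / 100)
= 200 * (20 / 100)
= 200 * 0.2
= 40.0

40.0 drops


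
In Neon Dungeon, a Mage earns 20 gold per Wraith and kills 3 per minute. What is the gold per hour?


Gold per minute = 20 * 3 = 60
Gold per hour = 60 * 60 = 3600

3600 gold/hour


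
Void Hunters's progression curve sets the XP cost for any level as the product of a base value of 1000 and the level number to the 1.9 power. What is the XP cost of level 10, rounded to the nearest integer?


XP = 1000 * level^1.9
Substitute level = 10:
XP = 1000 * 10^1.9
= 1000 * 79.4328
= 79433

79433 XP


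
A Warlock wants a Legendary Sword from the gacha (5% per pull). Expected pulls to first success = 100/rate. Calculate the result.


Expected pulls for a geometric distribution = 1/p = 100 / rate%
= 100 / 5
= 20.0

20.0 pulls


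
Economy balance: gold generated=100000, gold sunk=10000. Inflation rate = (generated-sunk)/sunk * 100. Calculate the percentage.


Net gold = 100000 - 10000 = 90000
Inflation rate = net / sunk * 100 = 90000 / 10000 * 100
= 9.0 * 100
= 900.00%

900.00%


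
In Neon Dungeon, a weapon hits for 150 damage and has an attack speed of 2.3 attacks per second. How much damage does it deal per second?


DPS = damage * attack_speed
= 150 * 2.3
= 345.0

345.0 DPS


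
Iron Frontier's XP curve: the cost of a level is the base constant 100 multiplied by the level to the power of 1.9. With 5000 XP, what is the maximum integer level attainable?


XP = 100 * level^1.9, so level = (XP / 100)^(1/1.9)
= (5000 / 100)^(1/1.9)
= 50.0^0.5263
= 7.8378
Floor: level = 7

level 7


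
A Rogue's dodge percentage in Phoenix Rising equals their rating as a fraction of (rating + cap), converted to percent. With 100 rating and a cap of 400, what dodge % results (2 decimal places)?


dodge% = 100 / (100 + 400) * 100
= 100 / 500 * 100
= 0.2 * 100
= 20.00%

20.00%


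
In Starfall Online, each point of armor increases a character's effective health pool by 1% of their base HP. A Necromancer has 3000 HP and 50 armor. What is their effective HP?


EHP = 3000 * (1 + 50/100)
= 3000 * (1 + 0.5)
= 3000 * 1.5
= 4500.0

4500.0 EHP


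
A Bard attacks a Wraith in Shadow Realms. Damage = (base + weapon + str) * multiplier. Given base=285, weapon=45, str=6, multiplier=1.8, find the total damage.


Sum base + weapon + str = 285 + 45 + 6 = 336
Multiply by 1.8:
336 * 1.8 = 604.8

604.8 damage


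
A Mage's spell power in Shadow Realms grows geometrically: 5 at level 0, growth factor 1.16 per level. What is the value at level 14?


value = base * growth^level
= 5 * 1.16^14
= 5 * 7.987518
= 39.94

39.94 spell power


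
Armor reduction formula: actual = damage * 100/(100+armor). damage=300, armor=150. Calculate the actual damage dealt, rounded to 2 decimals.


actual = 300 * 100 / (100 + 150)
= 300 * 100 / 250
= 30000 / 250
= 120.00

120.00 damage


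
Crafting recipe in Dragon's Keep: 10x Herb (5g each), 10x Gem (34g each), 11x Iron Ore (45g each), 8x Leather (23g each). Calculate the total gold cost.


Cost breakdown:
  Herb: 10 * 5 = 50
  Gem: 10 * 34 = 340
  Iron Ore: 11 * 45 = 495
  Leather: 8 * 23 = 184
Total = 50 + 340 + 495 + 184 = 1069

1069 gold


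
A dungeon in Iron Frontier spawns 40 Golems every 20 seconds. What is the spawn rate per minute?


Spawns per minute = count * (60 / interval)
= 40 * (60 / 20)
= 40 * 3.0
= 120.0

120.0 per minute


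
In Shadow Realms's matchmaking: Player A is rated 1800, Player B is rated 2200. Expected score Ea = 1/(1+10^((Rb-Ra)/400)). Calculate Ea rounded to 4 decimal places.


Elo expected score: Ea = 1/(1 + 10^((Rb-Ra)/400))
Rb - Ra = 2200 - 1800 = 400
(Rb-Ra)/400 = 400/400 = 1.0
10^1.0 = 10.0
Ea = 1/(1 + 10.0) = 1/11.0 = 0.0909

0.0909


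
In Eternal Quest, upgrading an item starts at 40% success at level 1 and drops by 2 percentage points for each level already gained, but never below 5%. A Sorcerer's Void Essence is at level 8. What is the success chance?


raw_rate = 40 - 2 * (8 - 1)
= 40 - 2 * 7
= 40 - 14
= 26
Apply floor: max(26, 5) = 26%

26%


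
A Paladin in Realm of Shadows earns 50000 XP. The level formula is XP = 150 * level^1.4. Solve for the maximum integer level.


XP = 150 * level^1.4, so level = (XP / 150)^(1/1.4)
= (50000 / 150)^(1/1.4)
= 333.3333^0.7143
= 63.3952
Floor: level = 63

level 63


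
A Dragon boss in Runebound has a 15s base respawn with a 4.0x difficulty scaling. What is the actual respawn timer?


Respawn time = base * multiplier
= 15 * 4.0
= 60.0 seconds

60.0 seconds


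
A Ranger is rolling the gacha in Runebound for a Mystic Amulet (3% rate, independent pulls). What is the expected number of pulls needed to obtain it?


Expected pulls for a geometric distribution = 1/p = 100 / rate%
= 100 / 3
= 33.33

33.33 pulls


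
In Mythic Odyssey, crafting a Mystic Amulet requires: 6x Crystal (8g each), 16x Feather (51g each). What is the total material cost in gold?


Cost breakdown:
  Crystal: 6 * 8 = 48
  Feather: 16 * 51 = 816
Total = 48 + 816 = 864

864 gold


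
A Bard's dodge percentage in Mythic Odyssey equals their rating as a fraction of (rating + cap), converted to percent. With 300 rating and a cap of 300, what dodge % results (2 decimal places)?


dodge% = 300 / (300 + 300) * 100
= 300 / 600 * 100
= 0.5 * 100
= 50.00%

50.00%


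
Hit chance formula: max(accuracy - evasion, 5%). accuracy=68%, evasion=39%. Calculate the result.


accuracy - evasion = 68 - 39 = 29
Apply floor: max(29, 5) = 29
Hit chance = 29%

29%


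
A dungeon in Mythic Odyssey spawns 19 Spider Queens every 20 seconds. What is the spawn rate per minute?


Spawns per minute = count * (60 / interval)
= 19 * (60 / 20)
= 19 * 3.0
= 57.0

57.0 per minute


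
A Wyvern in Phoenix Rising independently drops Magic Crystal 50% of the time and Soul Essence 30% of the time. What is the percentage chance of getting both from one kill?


For independent events, P(both) = P(A) * P(B)
= 50% * 30%
= 1500 / 100 %
= 15.0%

15.0%


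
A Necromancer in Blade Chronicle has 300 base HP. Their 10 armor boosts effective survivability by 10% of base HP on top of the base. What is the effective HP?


EHP = 300 * (1 + 10/100)
= 300 * (1 + 0.1)
= 300 * 1.1
= 330.0

330.0 EHP


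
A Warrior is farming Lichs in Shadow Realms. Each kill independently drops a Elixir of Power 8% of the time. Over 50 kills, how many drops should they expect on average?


Expected drops = kills * (drop_rate / 100)
= 50 * (8 / 100)
= 50 * 0.08
= 4.0

4.0 drops


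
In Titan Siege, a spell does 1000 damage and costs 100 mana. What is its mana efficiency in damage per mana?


Efficiency = damage / mana
= 1000 / 100
= 10.00

10.00 dmg/mana


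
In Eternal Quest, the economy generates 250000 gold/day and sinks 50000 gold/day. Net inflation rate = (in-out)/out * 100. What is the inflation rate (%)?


Net gold = 250000 - 50000 = 200000
Inflation rate = net / sunk * 100 = 200000 / 50000 * 100
= 4.0 * 100
= 400.00%

400.00%


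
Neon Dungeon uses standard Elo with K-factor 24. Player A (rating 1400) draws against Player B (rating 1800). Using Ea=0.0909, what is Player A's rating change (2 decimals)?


Elo update: delta = K * (S - Ea), where S = 0.5 (draws)
S - Ea = 0.5 - 0.0909 = 0.4091
Rating change = 24 * 0.4091
= 9.82

9.82 rating points


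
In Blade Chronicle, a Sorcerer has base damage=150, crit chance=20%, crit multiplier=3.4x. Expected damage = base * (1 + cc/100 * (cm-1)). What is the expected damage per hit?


E[dmg] = base * (1 + crit_chance * (crit_mult - 1))
cc as decimal = 20/100 = 0.2
cm - 1 = 3.4 - 1 = 2.4
Bonus factor = 0.2 * 2.4 = 0.48
Total multiplier = 1 + 0.48 = 1.48
Expected damage = 150 * 1.48 = 222.00

222.00 damage


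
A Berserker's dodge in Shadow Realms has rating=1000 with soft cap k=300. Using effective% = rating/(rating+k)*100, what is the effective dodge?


effective% = rating / (rating + k) * 100
= 1000 / (1000 + 300) * 100
= 1000 / 1300 * 100
= 0.769231 * 100
= 76.92%

76.92%


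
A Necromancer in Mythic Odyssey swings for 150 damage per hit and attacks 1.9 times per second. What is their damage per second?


DPS = damage * attack_speed
= 150 * 1.9
= 285.0

285.0 DPS


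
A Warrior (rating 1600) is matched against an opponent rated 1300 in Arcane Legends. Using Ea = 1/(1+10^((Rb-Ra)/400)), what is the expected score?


Elo expected score: Ea = 1/(1 + 10^((Rb-Ra)/400))
Rb - Ra = 1300 - 1600 = -300
(Rb-Ra)/400 = -300/400 = -0.75
10^-0.75 = 0.177828
Ea = 1/(1 + 0.177828) = 1/1.177828 = 0.8490

0.8490


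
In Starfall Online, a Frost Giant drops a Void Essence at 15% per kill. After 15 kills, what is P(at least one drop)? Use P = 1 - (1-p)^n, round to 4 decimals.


P(at least one) = 1 - P(none) = 1 - (1-p)^n
p = 15/100 = 0.15
1 - p = 0.85
(1 - p)^15 = 0.85^15 = 0.087354
P(at least one) = 1 - 0.087354 = 0.9126

0.9126


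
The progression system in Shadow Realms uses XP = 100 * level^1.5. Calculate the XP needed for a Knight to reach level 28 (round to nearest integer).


XP = 100 * level^1.5
Substitute level = 28:
XP = 100 * 28^1.5
= 100 * 148.1621
= 14816

14816 XP


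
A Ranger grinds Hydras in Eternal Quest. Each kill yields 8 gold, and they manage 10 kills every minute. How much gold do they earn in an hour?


Gold per minute = 8 * 10 = 80
Gold per hour = 80 * 60 = 4800

4800 gold/hour


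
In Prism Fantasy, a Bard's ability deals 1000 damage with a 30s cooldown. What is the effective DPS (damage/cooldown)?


DPS = damage / cooldown
= 1000 / 30
= 33.33

33.33 DPS


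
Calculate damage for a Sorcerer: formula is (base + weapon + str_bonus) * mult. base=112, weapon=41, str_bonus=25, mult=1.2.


Sum base + weapon + str = 112 + 41 + 25 = 178
Multiply by 1.2:
178 * 1.2 = 213.6

213.6 damage


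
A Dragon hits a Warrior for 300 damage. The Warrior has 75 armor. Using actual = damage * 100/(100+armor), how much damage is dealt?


actual = 300 * 100 / (100 + 75)
= 300 * 100 / 175
= 30000 / 175
= 171.43

171.43 damage


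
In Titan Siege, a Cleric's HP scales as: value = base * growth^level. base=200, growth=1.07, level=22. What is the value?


value = base * growth^level
= 200 * 1.07^22
= 200 * 4.430402
= 886.08

886.08 HP


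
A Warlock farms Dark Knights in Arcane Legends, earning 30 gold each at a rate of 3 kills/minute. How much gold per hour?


Gold per minute = 30 * 3 = 90
Gold per hour = 90 * 60 = 5400

5400 gold/hour


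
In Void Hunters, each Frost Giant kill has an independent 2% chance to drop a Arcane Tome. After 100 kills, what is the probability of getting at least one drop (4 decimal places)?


P(at least one) = 1 - P(none) = 1 - (1-p)^n
p = 2/100 = 0.02
1 - p = 0.98
(1 - p)^100 = 0.98^100 = 0.132620
P(at least one) = 1 - 0.132620 = 0.8674

0.8674


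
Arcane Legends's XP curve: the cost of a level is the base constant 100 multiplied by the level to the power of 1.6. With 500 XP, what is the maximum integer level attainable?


XP = 100 * level^1.6, so level = (XP / 100)^(1/1.6)
= (500 / 100)^(1/1.6)
= 5.0^0.625
= 2.7344
Floor: level = 2

level 2


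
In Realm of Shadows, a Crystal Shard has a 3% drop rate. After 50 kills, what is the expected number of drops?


Expected drops = kills * (drop_rate / 100)
= 50 * (3 / 100)
= 50 * 0.03
= 1.5

1.5 drops


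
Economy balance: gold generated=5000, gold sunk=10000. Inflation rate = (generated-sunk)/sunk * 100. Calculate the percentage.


Net gold = 5000 - 10000 = -5000
Inflation rate = net / sunk * 100 = -5000 / 10000 * 100
= -0.5 * 100
= -50.00%

-50.00%


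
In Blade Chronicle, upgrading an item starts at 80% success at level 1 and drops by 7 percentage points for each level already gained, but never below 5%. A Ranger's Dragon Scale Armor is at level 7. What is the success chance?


raw_rate = 80 - 7 * (7 - 1)
= 80 - 7 * 6
= 80 - 42
= 38
Apply floor: max(38, 5) = 38%

38%


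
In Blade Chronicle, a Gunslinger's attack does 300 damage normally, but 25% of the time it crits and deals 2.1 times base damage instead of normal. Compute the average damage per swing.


E[dmg] = base * (1 + crit_chance * (crit_mult - 1))
cc as decimal = 25/100 = 0.25
cm - 1 = 2.1 - 1 = 1.1
Bonus factor = 0.25 * 1.1 = 0.275
Total multiplier = 1 + 0.275 = 1.275
Expected damage = 300 * 1.275 = 382.50

382.50 damage


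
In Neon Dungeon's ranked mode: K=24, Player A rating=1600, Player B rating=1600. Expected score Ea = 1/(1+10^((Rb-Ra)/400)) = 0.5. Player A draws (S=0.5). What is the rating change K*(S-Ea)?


Elo update: delta = K * (S - Ea), where S = 0.5 (draws)
S - Ea = 0.5 - 0.5 = 0.0
Rating change = 24 * 0.0
= 0.00

0.00 rating points


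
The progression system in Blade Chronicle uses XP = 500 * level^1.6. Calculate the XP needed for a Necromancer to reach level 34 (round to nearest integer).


XP = 500 * level^1.6
Substitute level = 34:
XP = 500 * 34^1.6
= 500 * 282.0761
= 141038

141038 XP


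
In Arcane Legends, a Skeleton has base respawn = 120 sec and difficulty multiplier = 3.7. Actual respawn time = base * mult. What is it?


Respawn time = base * multiplier
= 120 * 3.7
= 444.0 seconds

444.0 seconds


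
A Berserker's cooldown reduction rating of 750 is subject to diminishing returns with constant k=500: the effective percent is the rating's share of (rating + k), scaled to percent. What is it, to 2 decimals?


effective% = rating / (rating + k) * 100
= 750 / (750 + 500) * 100
= 750 / 1250 * 100
= 0.6 * 100
= 60.00%

60.00%


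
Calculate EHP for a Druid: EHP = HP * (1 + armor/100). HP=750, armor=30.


EHP = 750 * (1 + 30/100)
= 750 * (1 + 0.3)
= 750 * 1.3
= 975.0

975.0 EHP


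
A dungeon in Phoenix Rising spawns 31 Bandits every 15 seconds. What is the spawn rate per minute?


Spawns per minute = count * (60 / interval)
= 31 * (60 / 15)
= 31 * 4.0
= 124.0

124.0 per minute


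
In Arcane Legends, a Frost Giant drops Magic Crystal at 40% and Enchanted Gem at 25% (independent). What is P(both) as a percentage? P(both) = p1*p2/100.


For independent events, P(both) = P(A) * P(B)
= 40% * 25%
= 1000 / 100 %
= 10.0%

10.0%


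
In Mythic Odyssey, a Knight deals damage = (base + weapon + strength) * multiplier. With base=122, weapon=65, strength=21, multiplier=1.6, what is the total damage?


Sum base + weapon + str = 122 + 65 + 21 = 208
Multiply by 1.6:
208 * 1.6 = 332.8

332.8 damage


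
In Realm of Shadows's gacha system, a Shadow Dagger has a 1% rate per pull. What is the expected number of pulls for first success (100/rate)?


Expected pulls for a geometric distribution = 1/p = 100 / rate%
= 100 / 1
= 100.0

100.0 pulls


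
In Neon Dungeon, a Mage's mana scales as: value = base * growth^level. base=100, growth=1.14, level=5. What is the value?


value = base * growth^level
= 100 * 1.14^5
= 100 * 1.925415
= 192.54

192.54 mana


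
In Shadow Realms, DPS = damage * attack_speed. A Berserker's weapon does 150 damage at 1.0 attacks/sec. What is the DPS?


DPS = damage * attack_speed
= 150 * 1.0
= 150.0

150.0 DPS


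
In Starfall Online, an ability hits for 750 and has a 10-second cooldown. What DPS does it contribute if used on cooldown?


DPS = damage / cooldown
= 750 / 10
= 75.00

75.00 DPS


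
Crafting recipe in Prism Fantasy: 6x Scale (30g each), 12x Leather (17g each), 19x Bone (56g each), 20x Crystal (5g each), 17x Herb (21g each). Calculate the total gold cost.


Cost breakdown:
  Scale: 6 * 30 = 180
  Leather: 12 * 17 = 204
  Bone: 19 * 56 = 1064
  Crystal: 20 * 5 = 100
  Herb: 17 * 21 = 357
Total = 180 + 204 + 1064 + 100 + 357 = 1905

1905 gold


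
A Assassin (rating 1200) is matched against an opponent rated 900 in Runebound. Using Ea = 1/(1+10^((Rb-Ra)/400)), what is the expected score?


Elo expected score: Ea = 1/(1 + 10^((Rb-Ra)/400))
Rb - Ra = 900 - 1200 = -300
(Rb-Ra)/400 = -300/400 = -0.75
10^-0.75 = 0.177828
Ea = 1/(1 + 0.177828) = 1/1.177828 = 0.8490

0.8490


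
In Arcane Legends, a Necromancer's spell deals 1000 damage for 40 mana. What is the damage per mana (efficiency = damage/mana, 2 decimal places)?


Efficiency = damage / mana
= 1000 / 40
= 25.00

25.00 dmg/mana


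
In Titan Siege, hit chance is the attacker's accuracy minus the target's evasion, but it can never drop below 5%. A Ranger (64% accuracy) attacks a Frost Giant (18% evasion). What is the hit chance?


accuracy - evasion = 64 - 18 = 46
Apply floor: max(46, 5) = 46
Hit chance = 46%

46%


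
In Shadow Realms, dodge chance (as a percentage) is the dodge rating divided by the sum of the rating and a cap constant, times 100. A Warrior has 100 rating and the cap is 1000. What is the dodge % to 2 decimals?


dodge% = 100 / (100 + 1000) * 100
= 100 / 1100 * 100
= 0.090909 * 100
= 9.09%

9.09%


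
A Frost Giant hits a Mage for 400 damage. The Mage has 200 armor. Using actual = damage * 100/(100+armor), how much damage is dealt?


actual = 400 * 100 / (100 + 200)
= 400 * 100 / 300
= 40000 / 300
= 133.33

133.33 damage


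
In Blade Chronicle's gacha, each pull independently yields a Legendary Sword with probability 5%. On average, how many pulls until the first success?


Expected pulls for a geometric distribution = 1/p = 100 / rate%
= 100 / 5
= 20.0

20.0 pulls


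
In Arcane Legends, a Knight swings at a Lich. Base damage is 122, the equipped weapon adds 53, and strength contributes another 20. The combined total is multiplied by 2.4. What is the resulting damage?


Sum base + weapon + str = 122 + 53 + 20 = 195
Multiply by 2.4:
195 * 2.4 = 468.0

468.0 damage


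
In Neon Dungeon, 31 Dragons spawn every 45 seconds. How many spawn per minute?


Spawns per minute = count * (60 / interval)
= 31 * (60 / 45)
= 31 * 1.3333
= 41.33

41.33 per minute


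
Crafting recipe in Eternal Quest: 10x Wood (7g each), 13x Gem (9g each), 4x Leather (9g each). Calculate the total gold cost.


Cost breakdown:
  Wood: 10 * 7 = 70
  Gem: 13 * 9 = 117
  Leather: 4 * 9 = 36
Total = 70 + 117 + 36 = 223

223 gold


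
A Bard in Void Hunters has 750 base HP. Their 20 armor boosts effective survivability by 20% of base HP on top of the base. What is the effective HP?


EHP = 750 * (1 + 20/100)
= 750 * (1 + 0.2)
= 750 * 1.2
= 900.0

900.0 EHP


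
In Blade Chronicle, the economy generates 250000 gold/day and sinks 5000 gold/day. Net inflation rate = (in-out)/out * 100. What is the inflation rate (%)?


Net gold = 250000 - 5000 = 245000
Inflation rate = net / sunk * 100 = 245000 / 5000 * 100
= 49.0 * 100
= 4900.00%

4900.00%


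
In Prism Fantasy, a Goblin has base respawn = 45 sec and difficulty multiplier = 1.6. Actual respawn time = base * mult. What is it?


Respawn time = base * multiplier
= 45 * 1.6
= 72.0 seconds

72.0 seconds


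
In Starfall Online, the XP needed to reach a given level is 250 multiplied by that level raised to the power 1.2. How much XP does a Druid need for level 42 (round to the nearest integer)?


XP = 250 * level^1.2
Substitute level = 42:
XP = 250 * 42^1.2
= 250 * 88.695
= 22174

22174 XP


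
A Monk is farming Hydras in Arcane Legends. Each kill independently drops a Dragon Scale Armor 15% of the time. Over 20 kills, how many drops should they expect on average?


Expected drops = kills * (drop_rate / 100)
= 20 * (15 / 100)
= 20 * 0.15
= 3.0

3.0 drops


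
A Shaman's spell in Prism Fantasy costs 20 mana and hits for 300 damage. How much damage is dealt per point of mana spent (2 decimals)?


Efficiency = damage / mana
= 300 / 20
= 15.00

15.00 dmg/mana


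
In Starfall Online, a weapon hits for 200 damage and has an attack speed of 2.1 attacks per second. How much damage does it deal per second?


DPS = damage * attack_speed
= 200 * 2.1
= 420.0

420.0 DPS


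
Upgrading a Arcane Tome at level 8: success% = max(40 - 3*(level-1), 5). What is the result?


raw_rate = 40 - 3 * (8 - 1)
= 40 - 3 * 7
= 40 - 21
= 19
Apply floor: max(19, 5) = 19%

19%


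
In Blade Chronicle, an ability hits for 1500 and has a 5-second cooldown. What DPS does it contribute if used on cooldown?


DPS = damage / cooldown
= 1500 / 5
= 300.00

300.00 DPS


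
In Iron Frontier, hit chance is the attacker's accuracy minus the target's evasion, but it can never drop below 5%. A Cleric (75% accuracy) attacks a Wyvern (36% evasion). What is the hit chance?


accuracy - evasion = 75 - 36 = 39
Apply floor: max(39, 5) = 39
Hit chance = 39%

39%


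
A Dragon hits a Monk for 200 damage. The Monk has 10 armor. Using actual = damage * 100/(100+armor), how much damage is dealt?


actual = 200 * 100 / (100 + 10)
= 200 * 100 / 110
= 20000 / 110
= 181.82

181.82 damage


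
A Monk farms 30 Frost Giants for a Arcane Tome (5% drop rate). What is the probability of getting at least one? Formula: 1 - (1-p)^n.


P(at least one) = 1 - P(none) = 1 - (1-p)^n
p = 5/100 = 0.05
1 - p = 0.95
(1 - p)^30 = 0.95^30 = 0.214639
P(at least one) = 1 - 0.214639 = 0.7854

0.7854


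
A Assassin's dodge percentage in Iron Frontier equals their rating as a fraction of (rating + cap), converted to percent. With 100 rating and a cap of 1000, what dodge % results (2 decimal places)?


dodge% = 100 / (100 + 1000) * 100
= 100 / 1100 * 100
= 0.090909 * 100
= 9.09%

9.09%


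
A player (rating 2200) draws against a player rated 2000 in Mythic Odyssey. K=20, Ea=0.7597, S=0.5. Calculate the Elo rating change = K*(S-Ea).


Elo update: delta = K * (S - Ea), where S = 0.5 (draws)
S - Ea = 0.5 - 0.7597 = -0.2597
Rating change = 20 * -0.2597
= -5.19

-5.19 rating points


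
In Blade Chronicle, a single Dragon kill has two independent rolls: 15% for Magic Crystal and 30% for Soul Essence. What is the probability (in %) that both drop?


For independent events, P(both) = P(A) * P(B)
= 15% * 30%
= 450 / 100 %
= 4.5%

4.5%


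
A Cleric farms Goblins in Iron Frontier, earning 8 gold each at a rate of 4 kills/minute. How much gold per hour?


Gold per minute = 8 * 4 = 32
Gold per hour = 32 * 60 = 1920

1920 gold/hour


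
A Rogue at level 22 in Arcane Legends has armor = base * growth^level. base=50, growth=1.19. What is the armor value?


value = base * growth^level
= 50 * 1.19^22
= 50 * 45.923307
= 2296.17

2296.17 armor


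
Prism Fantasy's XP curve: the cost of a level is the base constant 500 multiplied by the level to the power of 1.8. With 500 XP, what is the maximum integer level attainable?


XP = 500 * level^1.8, so level = (XP / 500)^(1/1.8)
= (500 / 500)^(1/1.8)
= 1.0^0.5556
= 1.0
Floor: level = 1

level 1


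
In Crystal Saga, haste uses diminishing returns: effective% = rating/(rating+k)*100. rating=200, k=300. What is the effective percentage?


effective% = rating / (rating + k) * 100
= 200 / (200 + 300) * 100
= 200 / 500 * 100
= 0.4 * 100
= 40.00%

40.00%


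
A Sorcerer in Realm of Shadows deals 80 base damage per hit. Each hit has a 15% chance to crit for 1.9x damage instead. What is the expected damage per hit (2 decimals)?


E[dmg] = base * (1 + crit_chance * (crit_mult - 1))
cc as decimal = 15/100 = 0.15
cm - 1 = 1.9 - 1 = 0.9
Bonus factor = 0.15 * 0.9 = 0.135
Total multiplier = 1 + 0.135 = 1.135
Expected damage = 80 * 1.135 = 90.80

90.80 damage


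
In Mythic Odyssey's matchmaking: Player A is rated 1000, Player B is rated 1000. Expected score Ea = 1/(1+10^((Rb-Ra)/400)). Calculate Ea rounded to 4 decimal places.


Elo expected score: Ea = 1/(1 + 10^((Rb-Ra)/400))
Rb - Ra = 1000 - 1000 = 0
(Rb-Ra)/400 = 0/400 = 0.0
10^0.0 = 1.0
Ea = 1/(1 + 1.0) = 1/2.0 = 0.5000

0.5000


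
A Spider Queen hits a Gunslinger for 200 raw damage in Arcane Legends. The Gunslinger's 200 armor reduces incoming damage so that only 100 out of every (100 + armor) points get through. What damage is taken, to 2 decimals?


actual = 200 * 100 / (100 + 200)
= 200 * 100 / 300
= 20000 / 300
= 66.67

66.67 damage


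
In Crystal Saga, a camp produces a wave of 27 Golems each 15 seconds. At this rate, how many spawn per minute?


Spawns per minute = count * (60 / interval)
= 27 * (60 / 15)
= 27 * 4.0
= 108.0

108.0 per minute


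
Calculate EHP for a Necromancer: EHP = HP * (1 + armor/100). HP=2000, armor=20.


EHP = 2000 * (1 + 20/100)
= 2000 * (1 + 0.2)
= 2000 * 1.2
= 2400.0

2400.0 EHP


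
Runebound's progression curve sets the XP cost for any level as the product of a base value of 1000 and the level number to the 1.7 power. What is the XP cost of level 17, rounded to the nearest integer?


XP = 1000 * level^1.7
Substitute level = 17:
XP = 1000 * 17^1.7
= 1000 * 123.5274
= 123527

123527 XP


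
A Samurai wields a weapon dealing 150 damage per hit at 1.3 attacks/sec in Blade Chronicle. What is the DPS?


DPS = damage * attack_speed
= 150 * 1.3
= 195.0

195.0 DPS


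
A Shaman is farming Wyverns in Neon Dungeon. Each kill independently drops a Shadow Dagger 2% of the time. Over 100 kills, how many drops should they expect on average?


Expected drops = kills * (drop_rate / 100)
= 100 * (2 / 100)
= 100 * 0.02
= 2.0

2.0 drops


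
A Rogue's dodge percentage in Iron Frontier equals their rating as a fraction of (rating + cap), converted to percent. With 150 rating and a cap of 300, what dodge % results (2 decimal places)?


dodge% = 150 / (150 + 300) * 100
= 150 / 450 * 100
= 0.333333 * 100
= 33.33%

33.33%


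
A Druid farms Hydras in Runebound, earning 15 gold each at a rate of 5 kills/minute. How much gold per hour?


Gold per minute = 15 * 5 = 75
Gold per hour = 75 * 60 = 4500

4500 gold/hour


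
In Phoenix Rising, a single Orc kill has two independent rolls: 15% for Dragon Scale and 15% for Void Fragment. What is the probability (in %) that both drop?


For independent events, P(both) = P(A) * P(B)
= 15% * 15%
= 225 / 100 %
= 2.25%

2.25%


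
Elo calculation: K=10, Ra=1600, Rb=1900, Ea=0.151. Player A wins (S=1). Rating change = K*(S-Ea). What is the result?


Elo update: delta = K * (S - Ea), where S = 1 (wins)
S - Ea = 1 - 0.151 = 0.849
Rating change = 10 * 0.849
= 8.49

8.49 rating points


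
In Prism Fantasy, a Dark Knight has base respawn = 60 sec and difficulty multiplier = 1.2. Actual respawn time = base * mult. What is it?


Respawn time = base * multiplier
= 60 * 1.2
= 72.0 seconds

72.0 seconds


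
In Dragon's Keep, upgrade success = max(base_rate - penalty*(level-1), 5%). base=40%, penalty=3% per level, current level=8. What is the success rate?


raw_rate = 40 - 3 * (8 - 1)
= 40 - 3 * 7
= 40 - 21
= 19
Apply floor: max(19, 5) = 19%

19%


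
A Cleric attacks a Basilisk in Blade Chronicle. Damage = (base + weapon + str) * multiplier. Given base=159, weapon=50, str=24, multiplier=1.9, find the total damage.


Sum base + weapon + str = 159 + 50 + 24 = 233
Multiply by 1.9:
233 * 1.9 = 442.7

442.7 damage


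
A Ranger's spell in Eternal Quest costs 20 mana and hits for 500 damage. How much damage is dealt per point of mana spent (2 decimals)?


Efficiency = damage / mana
= 500 / 20
= 25.00

25.00 dmg/mana


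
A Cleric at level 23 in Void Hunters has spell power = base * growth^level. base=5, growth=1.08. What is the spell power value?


value = base * growth^level
= 5 * 1.08^23
= 5 * 5.871464
= 29.36

29.36 spell power


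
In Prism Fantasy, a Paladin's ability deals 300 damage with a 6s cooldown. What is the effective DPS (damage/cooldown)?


DPS = damage / cooldown
= 300 / 6
= 50.00

50.00 DPS


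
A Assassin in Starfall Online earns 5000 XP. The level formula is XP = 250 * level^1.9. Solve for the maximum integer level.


XP = 250 * level^1.9, so level = (XP / 250)^(1/1.9)
= (5000 / 250)^(1/1.9)
= 20.0^0.5263
= 4.839
Floor: level = 4

level 4


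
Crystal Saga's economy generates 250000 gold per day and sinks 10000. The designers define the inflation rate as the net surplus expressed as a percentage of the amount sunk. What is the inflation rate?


Net gold = 250000 - 10000 = 240000
Inflation rate = net / sunk * 100 = 240000 / 10000 * 100
= 24.0 * 100
= 2400.00%

2400.00%


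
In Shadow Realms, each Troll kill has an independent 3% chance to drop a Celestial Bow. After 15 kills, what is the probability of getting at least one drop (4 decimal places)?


P(at least one) = 1 - P(none) = 1 - (1-p)^n
p = 3/100 = 0.03
1 - p = 0.97
(1 - p)^15 = 0.97^15 = 0.633251
P(at least one) = 1 - 0.633251 = 0.3667

0.3667


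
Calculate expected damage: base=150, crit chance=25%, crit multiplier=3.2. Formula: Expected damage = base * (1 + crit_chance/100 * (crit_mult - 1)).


E[dmg] = base * (1 + crit_chance * (crit_mult - 1))
cc as decimal = 25/100 = 0.25
cm - 1 = 3.2 - 1 = 2.2
Bonus factor = 0.25 * 2.2 = 0.55
Total multiplier = 1 + 0.55 = 1.55
Expected damage = 150 * 1.55 = 232.50

232.50 damage


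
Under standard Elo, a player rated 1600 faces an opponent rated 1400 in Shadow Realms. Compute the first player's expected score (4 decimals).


Elo expected score: Ea = 1/(1 + 10^((Rb-Ra)/400))
Rb - Ra = 1400 - 1600 = -200
(Rb-Ra)/400 = -200/400 = -0.5
10^-0.5 = 0.316228
Ea = 1/(1 + 0.316228) = 1/1.316228 = 0.7597

0.7597


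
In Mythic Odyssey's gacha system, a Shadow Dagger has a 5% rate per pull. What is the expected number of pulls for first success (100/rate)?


Expected pulls for a geometric distribution = 1/p = 100 / rate%
= 100 / 5
= 20.0

20.0 pulls


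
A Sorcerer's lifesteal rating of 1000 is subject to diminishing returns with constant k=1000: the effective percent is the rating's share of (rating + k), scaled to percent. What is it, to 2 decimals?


effective% = rating / (rating + k) * 100
= 1000 / (1000 + 1000) * 100
= 1000 / 2000 * 100
= 0.5 * 100
= 50.00%

50.00%


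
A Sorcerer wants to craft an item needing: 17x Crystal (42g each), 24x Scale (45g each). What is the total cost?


Cost breakdown:
  Crystal: 17 * 42 = 714
  Scale: 24 * 45 = 1080
Total = 714 + 1080 = 1794

1794 gold


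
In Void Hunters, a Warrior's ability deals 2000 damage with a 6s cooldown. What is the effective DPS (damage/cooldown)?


DPS = damage / cooldown
= 2000 / 6
= 333.33

333.33 DPS


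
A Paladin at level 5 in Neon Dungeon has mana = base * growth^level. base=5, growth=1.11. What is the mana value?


value = base * growth^level
= 5 * 1.11^5
= 5 * 1.685058
= 8.43

8.43 mana


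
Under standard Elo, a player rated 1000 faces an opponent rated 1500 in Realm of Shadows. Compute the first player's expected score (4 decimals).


Elo expected score: Ea = 1/(1 + 10^((Rb-Ra)/400))
Rb - Ra = 1500 - 1000 = 500
(Rb-Ra)/400 = 500/400 = 1.25
10^1.25 = 17.782794
Ea = 1/(1 + 17.782794) = 1/18.782794 = 0.0532

0.0532


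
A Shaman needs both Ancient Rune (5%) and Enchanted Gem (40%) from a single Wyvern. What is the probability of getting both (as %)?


For independent events, P(both) = P(A) * P(B)
= 5% * 40%
= 200 / 100 %
= 2.0%

2.0%


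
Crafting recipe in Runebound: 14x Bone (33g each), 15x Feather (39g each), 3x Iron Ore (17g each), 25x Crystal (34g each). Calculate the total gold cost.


Cost breakdown:
  Bone: 14 * 33 = 462
  Feather: 15 * 39 = 585
  Iron Ore: 3 * 17 = 51
  Crystal: 25 * 34 = 850
Total = 462 + 585 + 51 + 850 = 1948

1948 gold


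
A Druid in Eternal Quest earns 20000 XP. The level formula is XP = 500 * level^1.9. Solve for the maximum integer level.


XP = 500 * level^1.9, so level = (XP / 500)^(1/1.9)
= (20000 / 500)^(1/1.9)
= 40.0^0.5263
= 6.9693
Floor: level = 6

level 6


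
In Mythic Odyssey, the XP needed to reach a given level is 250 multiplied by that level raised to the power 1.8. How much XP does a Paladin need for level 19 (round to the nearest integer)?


XP = 250 * level^1.8
Substitute level = 19:
XP = 250 * 19^1.8
= 250 * 200.3348
= 50084

50084 XP


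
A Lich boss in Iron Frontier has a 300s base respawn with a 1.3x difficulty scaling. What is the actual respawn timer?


Respawn time = base * multiplier
= 300 * 1.3
= 390.0 seconds

390.0 seconds


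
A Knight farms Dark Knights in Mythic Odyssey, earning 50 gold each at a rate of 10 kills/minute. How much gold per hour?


Gold per minute = 50 * 10 = 500
Gold per hour = 500 * 60 = 30000

30000 gold/hour


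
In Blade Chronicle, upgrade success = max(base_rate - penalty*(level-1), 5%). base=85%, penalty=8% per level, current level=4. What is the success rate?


raw_rate = 85 - 8 * (4 - 1)
= 85 - 8 * 3
= 85 - 24
= 61
Apply floor: max(61, 5) = 61%

61%
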